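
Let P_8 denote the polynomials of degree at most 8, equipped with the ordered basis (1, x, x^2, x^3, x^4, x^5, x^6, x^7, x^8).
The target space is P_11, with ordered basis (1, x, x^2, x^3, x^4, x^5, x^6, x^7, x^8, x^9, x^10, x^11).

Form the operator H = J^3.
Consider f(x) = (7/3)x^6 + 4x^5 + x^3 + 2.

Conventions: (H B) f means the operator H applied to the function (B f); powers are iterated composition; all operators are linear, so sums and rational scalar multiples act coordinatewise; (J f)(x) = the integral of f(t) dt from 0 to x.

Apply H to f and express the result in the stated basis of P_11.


J f = (1/3)x^7 + (2/3)x^6 + (1/4)x^4 + 2x
J J f = (1/24)x^8 + (2/21)x^7 + (1/20)x^5 + x^2
J J J f = (1/216)x^9 + (1/84)x^8 + (1/120)x^6 + (1/3)x^3

the result is g(x) = (1/216)x^9 + (1/84)x^8 + (1/120)x^6 + (1/3)x^3


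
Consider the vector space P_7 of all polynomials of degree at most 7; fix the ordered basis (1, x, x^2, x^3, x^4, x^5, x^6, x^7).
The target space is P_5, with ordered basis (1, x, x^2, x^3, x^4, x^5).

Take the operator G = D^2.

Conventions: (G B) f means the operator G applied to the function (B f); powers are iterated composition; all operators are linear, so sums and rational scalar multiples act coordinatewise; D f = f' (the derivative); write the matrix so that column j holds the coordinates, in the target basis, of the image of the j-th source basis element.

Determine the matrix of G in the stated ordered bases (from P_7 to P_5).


image of 1: 0
image of x: 0
image of x^2: 2
image of x^3: 6x
image of x^4: 12x^2
image of x^5: 20x^3
image of x^6: 30x^4
image of x^7: 42x^5
each image's coordinates form column j of the matrix

the matrix is [[0, 0, 2, 0, 0, 0, 0, 0]; [0, 0, 0, 6, 0, 0, 0, 0]; [0, 0, 0, 0, 12, 0, 0, 0]; [0, 0, 0, 0, 0, 20, 0, 0]; [0, 0, 0, 0, 0, 0, 30, 0]; [0, 0, 0, 0, 0, 0, 0, 42]] (rows listed top to bottom)


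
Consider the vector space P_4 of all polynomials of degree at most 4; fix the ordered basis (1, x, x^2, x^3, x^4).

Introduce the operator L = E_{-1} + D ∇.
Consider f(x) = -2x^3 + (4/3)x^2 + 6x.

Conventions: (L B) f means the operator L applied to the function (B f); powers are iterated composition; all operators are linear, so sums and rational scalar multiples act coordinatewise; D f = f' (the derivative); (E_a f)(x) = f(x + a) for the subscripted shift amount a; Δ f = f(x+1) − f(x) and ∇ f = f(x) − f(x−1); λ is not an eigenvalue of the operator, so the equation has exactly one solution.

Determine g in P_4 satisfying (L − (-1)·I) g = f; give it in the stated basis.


write g with unknown coordinates in the stated basis and equate coefficients in (L − (-1)·I) g = f
solving from the highest basis element down gives g = -x^3 - (5/6)x^2 + (20/3)x + 31/12
check: L g = -x^3 + (13/6)x^2 - (2/3)x - 31/12
so L g − (-1)·g = -2x^3 + (4/3)x^2 + 6x = f ✓

the result is g(x) = -x^3 - (5/6)x^2 + (20/3)x + 31/12


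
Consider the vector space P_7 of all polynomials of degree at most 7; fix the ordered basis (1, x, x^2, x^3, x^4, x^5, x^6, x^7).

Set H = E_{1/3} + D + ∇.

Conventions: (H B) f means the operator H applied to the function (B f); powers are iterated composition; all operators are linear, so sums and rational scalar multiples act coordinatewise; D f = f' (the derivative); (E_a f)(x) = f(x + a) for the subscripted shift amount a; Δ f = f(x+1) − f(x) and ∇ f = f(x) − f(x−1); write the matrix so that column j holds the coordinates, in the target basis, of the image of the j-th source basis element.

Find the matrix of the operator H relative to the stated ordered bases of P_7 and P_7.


image of 1: 1
image of x: x + 7/3
image of x^2: x^2 + (14/3)x - 8/9
image of x^3: x^3 + 7x^2 - (8/3)x + 28/27
image of x^4: x^4 + (28/3)x^3 - (16/3)x^2 + (112/27)x - 80/81
image of x^5: x^5 + (35/3)x^4 - (80/9)x^3 + (280/27)x^2 - (400/81)x + 244/243
image of x^6: x^6 + 14x^5 - (40/3)x^4 + (560/27)x^3 - (400/27)x^2 + (488/81)x - 728/729
image of x^7: x^7 + (49/3)x^6 - (56/3)x^5 + (980/27)x^4 - (2800/81)x^3 + (1708/81)x^2 - (5096/729)x + 2188/2187
each image's coordinates form column j of the matrix

the matrix is [[1, 7/3, -8/9, 28/27, -80/81, 244/243, -728/729, 2188/2187]; [0, 1, 14/3, -8/3, 112/27, -400/81, 488/81, -5096/729]; [0, 0, 1, 7, -16/3, 280/27, -400/27, 1708/81]; [0, 0, 0, 1, 28/3, -80/9, 560/27, -2800/81]; [0, 0, 0, 0, 1, 35/3, -40/3, 980/27]; [0, 0, 0, 0, 0, 1, 14, -56/3]; [0, 0, 0, 0, 0, 0, 1, 49/3]; [0, 0, 0, 0, 0, 0, 0, 1]] (rows listed top to bottom)


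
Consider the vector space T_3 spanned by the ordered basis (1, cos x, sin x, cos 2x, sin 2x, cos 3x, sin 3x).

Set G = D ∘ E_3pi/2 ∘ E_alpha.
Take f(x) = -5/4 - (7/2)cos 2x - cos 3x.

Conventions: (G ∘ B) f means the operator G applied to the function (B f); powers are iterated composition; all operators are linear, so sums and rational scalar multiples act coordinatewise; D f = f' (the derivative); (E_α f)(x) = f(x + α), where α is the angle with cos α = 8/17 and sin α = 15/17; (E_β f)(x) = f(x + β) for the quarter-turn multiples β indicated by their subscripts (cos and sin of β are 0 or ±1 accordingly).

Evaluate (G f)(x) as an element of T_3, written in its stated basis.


the result is g(x) = -(1680/289)cos 2x + (1127/289)sin 2x - (14664/4913)cos 3x + (1485/4913)sin 3x

E_alpha f = -5/4 + (1127/578)cos 2x + (840/289)sin 2x + (4888/4913)cos 3x - (495/4913)sin 3x
E_3pi/2 E_alpha f = -5/4 - (1127/578)cos 2x - (840/289)sin 2x - (495/4913)cos 3x - (4888/4913)sin 3x
D E_3pi/2 E_alpha f = -(1680/289)cos 2x + (1127/289)sin 2x - (14664/4913)cos 3x + (1485/4913)sin 3x


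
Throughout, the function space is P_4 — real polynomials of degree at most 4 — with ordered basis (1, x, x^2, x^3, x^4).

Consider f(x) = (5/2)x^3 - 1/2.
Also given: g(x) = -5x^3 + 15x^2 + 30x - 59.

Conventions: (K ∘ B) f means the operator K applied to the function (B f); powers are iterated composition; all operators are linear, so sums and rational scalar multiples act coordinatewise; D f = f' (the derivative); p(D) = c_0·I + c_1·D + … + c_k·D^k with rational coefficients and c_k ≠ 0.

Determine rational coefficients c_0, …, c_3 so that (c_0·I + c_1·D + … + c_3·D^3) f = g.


p(D) = -2·I + 2·D + 2·D^2 − 4·D^3, i.e. c_0 = -2, c_1 = 2, c_2 = 2, c_3 = -4

D^0 f = (5/2)x^3 - 1/2
D^1 f = (15/2)x^2
D^2 f = 15x
D^3 f = 15
matching coefficients of g against c_0 f + c_1 Df + … from the top degree down determines the c_i
solution: c_0 = -2, c_1 = 2, c_2 = 2, c_3 = -4


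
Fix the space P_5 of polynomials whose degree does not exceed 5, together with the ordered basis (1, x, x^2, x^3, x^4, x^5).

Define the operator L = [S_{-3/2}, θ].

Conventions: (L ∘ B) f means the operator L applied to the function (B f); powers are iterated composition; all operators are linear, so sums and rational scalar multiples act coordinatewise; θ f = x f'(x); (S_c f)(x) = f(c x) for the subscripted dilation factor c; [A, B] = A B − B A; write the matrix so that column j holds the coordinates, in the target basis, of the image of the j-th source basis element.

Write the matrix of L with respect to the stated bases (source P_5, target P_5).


image of 1: 0
image of x: 0
image of x^2: 0
image of x^3: 0
image of x^4: 0
image of x^5: 0
each image's coordinates form column j of the matrix

the matrix is [[0, 0, 0, 0, 0, 0]; [0, 0, 0, 0, 0, 0]; [0, 0, 0, 0, 0, 0]; [0, 0, 0, 0, 0, 0]; [0, 0, 0, 0, 0, 0]; [0, 0, 0, 0, 0, 0]] (rows listed top to bottom)


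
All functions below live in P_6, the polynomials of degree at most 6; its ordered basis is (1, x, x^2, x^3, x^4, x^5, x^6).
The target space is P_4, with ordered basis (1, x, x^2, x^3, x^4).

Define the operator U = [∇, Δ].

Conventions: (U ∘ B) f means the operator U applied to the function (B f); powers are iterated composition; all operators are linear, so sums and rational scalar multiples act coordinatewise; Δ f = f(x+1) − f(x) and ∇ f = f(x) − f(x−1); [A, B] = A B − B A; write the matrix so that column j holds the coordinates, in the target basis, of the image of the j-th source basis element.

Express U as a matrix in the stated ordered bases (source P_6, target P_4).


image of 1: 0
image of x: 0
image of x^2: 0
image of x^3: 0
image of x^4: 0
image of x^5: 0
image of x^6: 0
each image's coordinates form column j of the matrix

the matrix is [[0, 0, 0, 0, 0, 0, 0]; [0, 0, 0, 0, 0, 0, 0]; [0, 0, 0, 0, 0, 0, 0]; [0, 0, 0, 0, 0, 0, 0]; [0, 0, 0, 0, 0, 0, 0]] (rows listed top to bottom)


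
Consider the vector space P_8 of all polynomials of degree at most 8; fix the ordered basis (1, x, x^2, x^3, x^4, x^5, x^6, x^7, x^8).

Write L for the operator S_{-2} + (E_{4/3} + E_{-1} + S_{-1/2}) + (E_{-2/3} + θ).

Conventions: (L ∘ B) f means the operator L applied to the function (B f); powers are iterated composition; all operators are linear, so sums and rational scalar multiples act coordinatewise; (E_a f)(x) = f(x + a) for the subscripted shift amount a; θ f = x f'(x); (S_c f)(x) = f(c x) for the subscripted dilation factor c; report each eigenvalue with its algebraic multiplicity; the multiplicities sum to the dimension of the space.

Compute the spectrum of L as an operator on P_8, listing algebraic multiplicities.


image of 1: 5
image of x: (3/2)x - 1/3
image of x^2: (37/4)x^2 - (2/3)x + 29/9
image of x^3: -(17/8)x^3 - x^2 + (29/3)x + 29/27
image of x^4: (369/16)x^4 - (4/3)x^3 + (58/3)x^2 + (116/27)x + 353/81
image of x^5: -(769/32)x^5 - (5/3)x^4 + (290/9)x^3 + (290/27)x^2 + (1765/81)x + 749/243
image of x^6: (4673/64)x^6 - 2x^5 + (145/3)x^4 + (580/27)x^3 + (1765/27)x^2 + (1498/81)x + 4889/729
image of x^7: -(15105/128)x^7 - (7/3)x^6 + (203/3)x^5 + (1015/27)x^4 + (12355/81)x^3 + (5243/81)x^2 + (34223/729)x + 14069/2187
image of x^8: (68353/256)x^8 - (8/3)x^7 + (812/9)x^6 + (1624/27)x^5 + (24710/81)x^4 + (41944/243)x^3 + (136892/729)x^2 + (112552/2187)x + 72353/6561
the matrix is upper triangular; its diagonal is (5, 3/2, 37/4, -17/8, 369/16, -769/32, 4673/64, -15105/128, 68353/256)
for a triangular matrix the eigenvalues are the diagonal entries, with algebraic multiplicity their repetition count

λ = -15105/128 (multiplicity 1), λ = -769/32 (multiplicity 1), λ = -17/8 (multiplicity 1), λ = 3/2 (multiplicity 1), λ = 5 (multiplicity 1), λ = 37/4 (multiplicity 1), λ = 369/16 (multiplicity 1), λ = 4673/64 (multiplicity 1), λ = 68353/256 (multiplicity 1)


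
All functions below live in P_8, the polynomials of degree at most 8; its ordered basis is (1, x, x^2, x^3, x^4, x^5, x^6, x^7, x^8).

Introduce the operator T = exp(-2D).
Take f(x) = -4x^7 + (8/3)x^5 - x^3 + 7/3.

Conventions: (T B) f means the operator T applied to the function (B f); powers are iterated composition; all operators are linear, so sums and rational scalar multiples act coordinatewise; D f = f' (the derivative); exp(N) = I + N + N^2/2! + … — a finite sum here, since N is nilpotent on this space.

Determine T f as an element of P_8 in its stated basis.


the image equals g(x) = -4x^7 + 56x^6 - (1000/3)x^5 + (3280/3)x^4 - (6403/3)x^3 + (7442/3)x^2 - (4772/3)x + 437

order-1 term: 56x^6 - (80/3)x^4 + 6x^2
order-2 term: -336x^5 + (320/3)x^3 - 12x
order-3 term: 1120x^4 - (640/3)x^2 + 8
order-4 term: -2240x^3 + (640/3)x
order-5 term: 2688x^2 - 256/3
order-6 term: -1792x
order-7 term: 512
the series for exp(-2D) f terminates at order 7
exp(-2D) f = -4x^7 + 56x^6 - (1000/3)x^5 + (3280/3)x^4 - (6403/3)x^3 + (7442/3)x^2 - (4772/3)x + 437


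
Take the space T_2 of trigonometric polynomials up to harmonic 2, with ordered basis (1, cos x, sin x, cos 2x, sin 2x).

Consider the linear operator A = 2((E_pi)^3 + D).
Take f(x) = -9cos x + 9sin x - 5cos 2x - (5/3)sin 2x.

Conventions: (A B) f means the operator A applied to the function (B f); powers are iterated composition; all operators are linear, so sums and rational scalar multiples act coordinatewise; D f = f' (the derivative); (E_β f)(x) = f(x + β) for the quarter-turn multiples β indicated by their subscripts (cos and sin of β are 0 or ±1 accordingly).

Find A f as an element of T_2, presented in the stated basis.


E_pi f = 9cos x - 9sin x - 5cos 2x - (5/3)sin 2x
E_pi E_pi f = -9cos x + 9sin x - 5cos 2x - (5/3)sin 2x
E_pi E_pi E_pi f = 9cos x - 9sin x - 5cos 2x - (5/3)sin 2x
D f = 9cos x + 9sin x - (10/3)cos 2x + 10sin 2x
((E_pi)^3 + D) f = 18cos x - (25/3)cos 2x + (25/3)sin 2x
(2((E_pi)^3 + D)) f = 36cos x - (50/3)cos 2x + (50/3)sin 2x

g(x) = 36cos x - (50/3)cos 2x + (50/3)sin 2x


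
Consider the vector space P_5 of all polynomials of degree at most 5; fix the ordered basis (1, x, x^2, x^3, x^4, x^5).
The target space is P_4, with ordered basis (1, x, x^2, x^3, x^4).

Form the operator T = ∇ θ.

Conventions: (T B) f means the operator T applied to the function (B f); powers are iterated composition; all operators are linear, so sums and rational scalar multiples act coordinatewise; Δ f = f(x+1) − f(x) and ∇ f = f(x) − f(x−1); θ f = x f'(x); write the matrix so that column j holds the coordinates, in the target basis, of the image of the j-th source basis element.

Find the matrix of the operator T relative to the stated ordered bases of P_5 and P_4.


the matrix is [[0, 1, -2, 3, -4, 5]; [0, 0, 4, -9, 16, -25]; [0, 0, 0, 9, -24, 50]; [0, 0, 0, 0, 16, -50]; [0, 0, 0, 0, 0, 25]] (rows listed top to bottom)

image of 1: 0
image of x: 1
image of x^2: 4x - 2
image of x^3: 9x^2 - 9x + 3
image of x^4: 16x^3 - 24x^2 + 16x - 4
image of x^5: 25x^4 - 50x^3 + 50x^2 - 25x + 5
each image's coordinates form column j of the matrix


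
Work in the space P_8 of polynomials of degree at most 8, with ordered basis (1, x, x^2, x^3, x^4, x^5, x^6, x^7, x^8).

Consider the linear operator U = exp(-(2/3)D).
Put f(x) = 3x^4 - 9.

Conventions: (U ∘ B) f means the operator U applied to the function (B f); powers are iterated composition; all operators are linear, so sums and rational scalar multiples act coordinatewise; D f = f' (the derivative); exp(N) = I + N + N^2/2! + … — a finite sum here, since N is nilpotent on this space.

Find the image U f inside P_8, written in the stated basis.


the result is g(x) = 3x^4 - 8x^3 + 8x^2 - (32/9)x - 227/27

order-1 term: -8x^3
order-2 term: 8x^2
order-3 term: -(32/9)x
order-4 term: 16/27
the series for exp(-(2/3)D) f terminates at order 4
exp(-(2/3)D) f = 3x^4 - 8x^3 + 8x^2 - (32/9)x - 227/27


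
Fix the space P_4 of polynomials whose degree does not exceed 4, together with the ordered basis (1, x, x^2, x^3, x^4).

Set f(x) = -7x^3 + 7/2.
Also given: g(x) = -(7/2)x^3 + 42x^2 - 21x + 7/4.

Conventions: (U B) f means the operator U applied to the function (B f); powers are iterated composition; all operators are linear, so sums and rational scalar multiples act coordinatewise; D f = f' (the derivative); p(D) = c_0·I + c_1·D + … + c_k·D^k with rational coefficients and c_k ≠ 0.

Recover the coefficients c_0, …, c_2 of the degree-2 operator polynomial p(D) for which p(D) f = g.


c_0 = 1/2, c_1 = -2, c_2 = 1/2

D^0 f = -7x^3 + 7/2
D^1 f = -21x^2
D^2 f = -42x
matching coefficients of g against c_0 f + c_1 Df + … from the top degree down determines the c_i
solution: c_0 = 1/2, c_1 = -2, c_2 = 1/2


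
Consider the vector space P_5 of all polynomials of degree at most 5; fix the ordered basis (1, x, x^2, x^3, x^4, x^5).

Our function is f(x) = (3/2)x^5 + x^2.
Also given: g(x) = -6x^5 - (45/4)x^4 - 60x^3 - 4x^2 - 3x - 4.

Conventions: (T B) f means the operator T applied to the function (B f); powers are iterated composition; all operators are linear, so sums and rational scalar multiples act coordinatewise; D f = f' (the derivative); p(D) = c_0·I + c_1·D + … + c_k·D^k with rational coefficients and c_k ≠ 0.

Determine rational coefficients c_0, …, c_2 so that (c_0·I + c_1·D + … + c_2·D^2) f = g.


p(D) = -4·I − (3/2)·D − 2·D^2, i.e. c_0 = -4, c_1 = -3/2, c_2 = -2

D^0 f = (3/2)x^5 + x^2
D^1 f = (15/2)x^4 + 2x
D^2 f = 30x^3 + 2
matching coefficients of g against c_0 f + c_1 Df + … from the top degree down determines the c_i
solution: c_0 = -4, c_1 = -3/2, c_2 = -2


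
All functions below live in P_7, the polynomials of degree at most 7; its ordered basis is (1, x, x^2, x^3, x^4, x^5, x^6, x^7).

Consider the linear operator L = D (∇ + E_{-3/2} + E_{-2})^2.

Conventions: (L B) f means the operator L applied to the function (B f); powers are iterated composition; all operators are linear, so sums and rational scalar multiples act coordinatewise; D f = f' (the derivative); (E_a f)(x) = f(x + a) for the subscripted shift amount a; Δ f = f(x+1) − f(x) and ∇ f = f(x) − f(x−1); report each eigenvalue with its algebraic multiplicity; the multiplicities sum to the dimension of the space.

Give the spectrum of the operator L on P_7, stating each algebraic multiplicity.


λ = 0 (multiplicity 8)

image of 1: 0
image of x: 4
image of x^2: 8x - 20
image of x^3: 12x^2 - 60x + 201/2
image of x^4: 16x^3 - 120x^2 + 402x - 481
image of x^5: 20x^4 - 200x^3 + 1005x^2 - 2405x + 18125/8
image of x^6: 24x^5 - 300x^4 + 2010x^3 - 7215x^2 + (54375/4)x - 83775/8
image of x^7: 28x^6 - 420x^5 + (7035/2)x^4 - 16835x^3 + (380625/8)x^2 - (586425/8)x + 1516039/32
the matrix is upper triangular; its diagonal is (0, 0, 0, 0, 0, 0, 0, 0)
for a triangular matrix the eigenvalues are the diagonal entries, with algebraic multiplicity their repetition count


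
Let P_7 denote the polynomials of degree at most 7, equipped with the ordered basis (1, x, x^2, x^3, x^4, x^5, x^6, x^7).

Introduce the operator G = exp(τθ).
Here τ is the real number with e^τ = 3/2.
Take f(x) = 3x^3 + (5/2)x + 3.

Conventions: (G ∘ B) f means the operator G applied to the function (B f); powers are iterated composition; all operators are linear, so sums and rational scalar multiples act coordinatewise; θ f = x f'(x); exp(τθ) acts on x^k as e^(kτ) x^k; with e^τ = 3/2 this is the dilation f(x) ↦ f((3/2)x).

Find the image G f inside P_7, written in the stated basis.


the image equals g(x) = (81/8)x^3 + (15/4)x + 3

exp(τθ) x^k = e^(kτ) x^k; with e^τ = 3/2 this sends x^k to (3/2)^k x^k
x ↦ 3/2 x
x^3 ↦ 27/8 x^3
applying this coordinatewise to f: exp(τθ) f = (81/8)x^3 + (15/4)x + 3


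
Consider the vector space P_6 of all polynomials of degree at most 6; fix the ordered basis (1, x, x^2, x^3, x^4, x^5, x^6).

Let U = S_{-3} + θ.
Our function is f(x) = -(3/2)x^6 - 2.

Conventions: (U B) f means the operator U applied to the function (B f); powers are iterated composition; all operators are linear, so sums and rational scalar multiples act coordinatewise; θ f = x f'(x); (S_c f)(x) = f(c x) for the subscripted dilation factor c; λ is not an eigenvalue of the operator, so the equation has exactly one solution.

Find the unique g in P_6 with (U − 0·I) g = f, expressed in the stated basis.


the result is g(x) = -(1/490)x^6 - 2

write g with unknown coordinates in the stated basis and equate coefficients in (U − 0·I) g = f
solving from the highest basis element down gives g = -(1/490)x^6 - 2
check: U g = -(3/2)x^6 - 2
so U g − 0·g = -(3/2)x^6 - 2 = f ✓


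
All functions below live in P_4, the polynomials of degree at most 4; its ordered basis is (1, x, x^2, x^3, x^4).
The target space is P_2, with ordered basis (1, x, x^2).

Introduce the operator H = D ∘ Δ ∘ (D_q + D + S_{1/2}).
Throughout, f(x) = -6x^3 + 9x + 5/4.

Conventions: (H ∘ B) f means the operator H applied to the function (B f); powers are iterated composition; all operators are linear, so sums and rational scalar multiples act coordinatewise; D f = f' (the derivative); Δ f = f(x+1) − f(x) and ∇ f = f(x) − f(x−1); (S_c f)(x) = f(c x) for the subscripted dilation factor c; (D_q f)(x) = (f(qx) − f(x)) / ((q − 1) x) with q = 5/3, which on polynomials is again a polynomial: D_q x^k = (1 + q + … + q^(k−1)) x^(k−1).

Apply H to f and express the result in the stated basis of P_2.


D_q f = -(98/3)x^2 + 9
D f = -18x^2 + 9
S_{1/2} f = -(3/4)x^3 + (9/2)x + 5/4
(D_q + D + S_{1/2}) f = -(3/4)x^3 - (152/3)x^2 + (9/2)x + 77/4
Δ (D_q + D + S_{1/2}) f = -(9/4)x^2 - (1243/12)x - 563/12
D Δ (D_q + D + S_{1/2}) f = -(9/2)x - 1243/12

the result is g(x) = -(9/2)x - 1243/12


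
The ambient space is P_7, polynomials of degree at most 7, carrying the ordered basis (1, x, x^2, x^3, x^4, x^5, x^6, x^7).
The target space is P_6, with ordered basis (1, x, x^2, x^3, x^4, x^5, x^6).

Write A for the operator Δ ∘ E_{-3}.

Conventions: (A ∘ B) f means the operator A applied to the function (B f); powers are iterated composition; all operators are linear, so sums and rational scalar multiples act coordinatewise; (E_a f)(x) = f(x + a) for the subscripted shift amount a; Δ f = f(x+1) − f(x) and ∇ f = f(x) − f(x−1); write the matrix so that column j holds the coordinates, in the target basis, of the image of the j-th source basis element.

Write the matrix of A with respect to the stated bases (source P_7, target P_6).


the matrix is [[0, 1, -5, 19, -65, 211, -665, 2059]; [0, 0, 2, -15, 76, -325, 1266, -4655]; [0, 0, 0, 3, -30, 190, -975, 4431]; [0, 0, 0, 0, 4, -50, 380, -2275]; [0, 0, 0, 0, 0, 5, -75, 665]; [0, 0, 0, 0, 0, 0, 6, -105]; [0, 0, 0, 0, 0, 0, 0, 7]] (rows listed top to bottom)

image of 1: 0
image of x: 1
image of x^2: 2x - 5
image of x^3: 3x^2 - 15x + 19
image of x^4: 4x^3 - 30x^2 + 76x - 65
image of x^5: 5x^4 - 50x^3 + 190x^2 - 325x + 211
image of x^6: 6x^5 - 75x^4 + 380x^3 - 975x^2 + 1266x - 665
image of x^7: 7x^6 - 105x^5 + 665x^4 - 2275x^3 + 4431x^2 - 4655x + 2059
each image's coordinates form column j of the matrix


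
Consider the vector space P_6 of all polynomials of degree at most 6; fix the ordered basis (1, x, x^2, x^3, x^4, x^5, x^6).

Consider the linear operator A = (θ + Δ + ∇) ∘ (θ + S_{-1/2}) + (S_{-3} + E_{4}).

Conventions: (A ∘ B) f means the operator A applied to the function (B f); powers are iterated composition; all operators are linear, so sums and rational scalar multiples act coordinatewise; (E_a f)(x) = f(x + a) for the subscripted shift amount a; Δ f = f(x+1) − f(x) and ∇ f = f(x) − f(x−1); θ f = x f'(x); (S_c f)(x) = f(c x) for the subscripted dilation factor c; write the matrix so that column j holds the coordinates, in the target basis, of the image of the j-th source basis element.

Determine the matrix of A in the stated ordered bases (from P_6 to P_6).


image of 1: 2
image of x: -(3/2)x + 5
image of x^2: (29/2)x^2 + 17x + 16
image of x^3: -(139/8)x^3 + (117/4)x^2 + 48x + 279/4
image of x^4: (393/4)x^4 + (97/2)x^3 + 96x^2 + (577/2)x + 256
image of x^5: -(6949/32)x^5 + (1115/16)x^4 + 160x^3 + (5915/8)x^2 + 1280x + 16543/16
image of x^6: (24515/32)x^6 + (1539/16)x^5 + 240x^4 + (12165/8)x^3 + 3840x^2 + (99459/16)x + 4096
each image's coordinates form column j of the matrix

the matrix is [[2, 5, 16, 279/4, 256, 16543/16, 4096]; [0, -3/2, 17, 48, 577/2, 1280, 99459/16]; [0, 0, 29/2, 117/4, 96, 5915/8, 3840]; [0, 0, 0, -139/8, 97/2, 160, 12165/8]; [0, 0, 0, 0, 393/4, 1115/16, 240]; [0, 0, 0, 0, 0, -6949/32, 1539/16]; [0, 0, 0, 0, 0, 0, 24515/32]] (rows listed top to bottom)


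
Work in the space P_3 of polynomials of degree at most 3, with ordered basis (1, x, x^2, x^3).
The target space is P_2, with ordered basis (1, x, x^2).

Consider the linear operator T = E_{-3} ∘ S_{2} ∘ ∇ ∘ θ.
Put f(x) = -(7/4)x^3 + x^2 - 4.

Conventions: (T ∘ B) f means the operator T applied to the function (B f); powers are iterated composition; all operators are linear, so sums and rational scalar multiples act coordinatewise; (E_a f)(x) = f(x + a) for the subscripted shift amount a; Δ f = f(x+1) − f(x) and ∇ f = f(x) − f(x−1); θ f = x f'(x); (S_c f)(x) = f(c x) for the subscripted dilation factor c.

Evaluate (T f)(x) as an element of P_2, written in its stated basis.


θ f = -(21/4)x^3 + 2x^2
∇ θ f = -(63/4)x^2 + (79/4)x - 29/4
S_{2} ∇ θ f = -63x^2 + (79/2)x - 29/4
E_{-3} (S_{2} ∘ ∇ ∘ θ) f = -63x^2 + (835/2)x - 2771/4

the result is g(x) = -63x^2 + (835/2)x - 2771/4


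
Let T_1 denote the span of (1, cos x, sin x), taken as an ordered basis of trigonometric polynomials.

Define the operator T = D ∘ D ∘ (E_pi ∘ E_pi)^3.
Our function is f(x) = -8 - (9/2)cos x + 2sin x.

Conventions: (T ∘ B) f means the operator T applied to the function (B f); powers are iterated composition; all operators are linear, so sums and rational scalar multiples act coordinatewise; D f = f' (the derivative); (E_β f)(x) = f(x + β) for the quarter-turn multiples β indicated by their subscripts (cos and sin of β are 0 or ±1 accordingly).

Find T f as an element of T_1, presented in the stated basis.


the image equals g(x) = (9/2)cos x - 2sin x

E_pi f = -8 + (9/2)cos x - 2sin x
E_pi E_pi f = -8 - (9/2)cos x + 2sin x
E_pi (E_pi ∘ E_pi) f = -8 + (9/2)cos x - 2sin x
E_pi E_pi (E_pi ∘ E_pi) f = -8 - (9/2)cos x + 2sin x
E_pi (E_pi ∘ E_pi) (E_pi ∘ E_pi) f = -8 + (9/2)cos x - 2sin x
E_pi E_pi (E_pi ∘ E_pi) (E_pi ∘ E_pi) f = -8 - (9/2)cos x + 2sin x
D (E_pi ∘ E_pi)^3 f = 2cos x + (9/2)sin x
D D (E_pi ∘ E_pi)^3 f = (9/2)cos x - 2sin x


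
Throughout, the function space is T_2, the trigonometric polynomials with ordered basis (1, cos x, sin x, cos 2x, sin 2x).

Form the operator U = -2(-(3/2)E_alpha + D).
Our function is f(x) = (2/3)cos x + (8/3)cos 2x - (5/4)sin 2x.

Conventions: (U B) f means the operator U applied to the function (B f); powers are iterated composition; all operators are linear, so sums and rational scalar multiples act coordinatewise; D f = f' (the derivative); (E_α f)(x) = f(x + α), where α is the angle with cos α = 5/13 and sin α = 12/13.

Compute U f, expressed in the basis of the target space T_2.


E_alpha f = (10/39)cos x - (8/13)sin x - (1402/507)cos 2x - (685/676)sin 2x
(-(3/2)E_alpha) f = -(5/13)cos x + (12/13)sin x + (701/169)cos 2x + (2055/1352)sin 2x
D f = -(2/3)sin x - (5/2)cos 2x - (16/3)sin 2x
(-(3/2)E_alpha + D) f = -(5/13)cos x + (10/39)sin x + (557/338)cos 2x - (15467/4056)sin 2x
(-2(-(3/2)E_alpha + D)) f = (10/13)cos x - (20/39)sin x - (557/169)cos 2x + (15467/2028)sin 2x

the result is g(x) = (10/13)cos x - (20/39)sin x - (557/169)cos 2x + (15467/2028)sin 2x


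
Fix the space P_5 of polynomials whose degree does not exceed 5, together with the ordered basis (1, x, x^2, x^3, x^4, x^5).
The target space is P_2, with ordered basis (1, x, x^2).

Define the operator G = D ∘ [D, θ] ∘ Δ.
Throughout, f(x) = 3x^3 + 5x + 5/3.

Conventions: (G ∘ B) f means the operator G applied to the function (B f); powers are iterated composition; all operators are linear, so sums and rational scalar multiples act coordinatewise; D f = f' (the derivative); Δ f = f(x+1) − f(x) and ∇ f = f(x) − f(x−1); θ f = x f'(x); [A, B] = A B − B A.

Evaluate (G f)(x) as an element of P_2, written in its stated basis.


Δ f = 9x^2 + 9x + 8
θ Δ f = 18x^2 + 9x
D θ Δ f = 36x + 9
D Δ f = 18x + 9
θ D Δ f = 18x
[D, θ] Δ f = 18x + 9
D [D, θ] Δ f = 18

g(x) = 18


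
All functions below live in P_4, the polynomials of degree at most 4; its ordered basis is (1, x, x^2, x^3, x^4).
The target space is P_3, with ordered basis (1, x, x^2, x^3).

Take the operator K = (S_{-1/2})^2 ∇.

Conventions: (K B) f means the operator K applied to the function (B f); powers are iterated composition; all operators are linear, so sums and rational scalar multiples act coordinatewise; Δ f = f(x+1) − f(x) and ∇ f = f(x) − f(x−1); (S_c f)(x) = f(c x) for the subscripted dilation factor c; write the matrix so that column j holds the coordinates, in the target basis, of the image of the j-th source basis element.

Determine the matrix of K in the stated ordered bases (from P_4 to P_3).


image of 1: 0
image of x: 1
image of x^2: (1/2)x - 1
image of x^3: (3/16)x^2 - (3/4)x + 1
image of x^4: (1/16)x^3 - (3/8)x^2 + x - 1
each image's coordinates form column j of the matrix

the matrix is [[0, 1, -1, 1, -1]; [0, 0, 1/2, -3/4, 1]; [0, 0, 0, 3/16, -3/8]; [0, 0, 0, 0, 1/16]] (rows listed top to bottom)


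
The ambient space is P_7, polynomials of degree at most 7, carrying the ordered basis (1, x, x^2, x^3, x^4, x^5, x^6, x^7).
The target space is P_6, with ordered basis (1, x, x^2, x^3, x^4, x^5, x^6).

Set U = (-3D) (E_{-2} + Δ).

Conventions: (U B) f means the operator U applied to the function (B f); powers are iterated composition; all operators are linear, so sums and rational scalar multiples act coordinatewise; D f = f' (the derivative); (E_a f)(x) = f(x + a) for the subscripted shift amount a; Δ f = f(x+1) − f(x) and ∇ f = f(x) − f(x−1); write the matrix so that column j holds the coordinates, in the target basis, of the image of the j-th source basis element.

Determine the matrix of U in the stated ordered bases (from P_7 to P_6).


image of 1: 0
image of x: -3
image of x^2: -6x + 6
image of x^3: -9x^2 + 18x - 45
image of x^4: -12x^3 + 36x^2 - 180x + 84
image of x^5: -15x^4 + 60x^3 - 450x^2 + 420x - 255
image of x^6: -18x^5 + 90x^4 - 900x^3 + 1260x^2 - 1530x + 558
image of x^7: -21x^6 + 126x^5 - 1575x^4 + 2940x^3 - 5355x^2 + 3906x - 1365
each image's coordinates form column j of the matrix

the matrix is [[0, -3, 6, -45, 84, -255, 558, -1365]; [0, 0, -6, 18, -180, 420, -1530, 3906]; [0, 0, 0, -9, 36, -450, 1260, -5355]; [0, 0, 0, 0, -12, 60, -900, 2940]; [0, 0, 0, 0, 0, -15, 90, -1575]; [0, 0, 0, 0, 0, 0, -18, 126]; [0, 0, 0, 0, 0, 0, 0, -21]] (rows listed top to bottom)


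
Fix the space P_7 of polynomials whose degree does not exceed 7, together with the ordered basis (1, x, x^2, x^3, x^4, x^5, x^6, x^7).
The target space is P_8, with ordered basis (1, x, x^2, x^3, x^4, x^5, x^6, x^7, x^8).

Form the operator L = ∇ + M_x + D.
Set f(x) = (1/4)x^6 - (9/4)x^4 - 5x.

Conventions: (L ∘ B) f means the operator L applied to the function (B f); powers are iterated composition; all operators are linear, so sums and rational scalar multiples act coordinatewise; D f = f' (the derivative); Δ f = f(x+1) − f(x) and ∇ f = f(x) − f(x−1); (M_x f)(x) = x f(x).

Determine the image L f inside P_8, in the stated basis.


the image equals g(x) = (1/4)x^7 + (3/4)x^5 - (15/4)x^4 - 13x^3 + (19/4)x^2 - (15/2)x - 8

∇ f = (3/2)x^5 - (15/4)x^4 - 4x^3 + (39/4)x^2 - (15/2)x - 3
M_x f = (1/4)x^7 - (9/4)x^5 - 5x^2
D f = (3/2)x^5 - 9x^3 - 5
(∇ + M_x + D) f = (1/4)x^7 + (3/4)x^5 - (15/4)x^4 - 13x^3 + (19/4)x^2 - (15/2)x - 8


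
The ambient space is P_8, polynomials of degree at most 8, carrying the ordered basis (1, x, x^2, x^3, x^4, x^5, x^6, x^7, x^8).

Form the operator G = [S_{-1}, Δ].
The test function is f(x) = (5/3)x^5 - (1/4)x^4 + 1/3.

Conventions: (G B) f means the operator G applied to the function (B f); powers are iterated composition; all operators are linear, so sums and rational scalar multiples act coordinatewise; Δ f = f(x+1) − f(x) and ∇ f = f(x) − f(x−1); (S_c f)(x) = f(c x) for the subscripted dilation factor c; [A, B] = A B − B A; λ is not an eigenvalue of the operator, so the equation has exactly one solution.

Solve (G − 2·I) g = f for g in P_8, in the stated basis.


the result is g(x) = -(5/6)x^5 - (97/24)x^4 + (97/6)x^3 + (241/6)x^2 - (385/6)x - 49

write g with unknown coordinates in the stated basis and equate coefficients in (G − 2·I) g = f
solving from the highest basis element down gives g = -(5/6)x^5 - (97/24)x^4 + (97/6)x^3 + (241/6)x^2 - (385/6)x - 49
check: G g = -(25/3)x^4 + (97/3)x^3 + (241/3)x^2 - (385/3)x - 293/3
so G g − 2·g = (5/3)x^5 - (1/4)x^4 + 1/3 = f ✓


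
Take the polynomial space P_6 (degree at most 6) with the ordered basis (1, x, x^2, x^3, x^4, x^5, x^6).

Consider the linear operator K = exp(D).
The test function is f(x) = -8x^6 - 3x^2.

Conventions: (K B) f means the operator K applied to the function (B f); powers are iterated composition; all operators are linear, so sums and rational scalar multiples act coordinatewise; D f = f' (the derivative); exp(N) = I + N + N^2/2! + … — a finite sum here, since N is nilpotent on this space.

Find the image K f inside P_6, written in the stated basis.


order-1 term: -48x^5 - 6x
order-2 term: -120x^4 - 3
order-3 term: -160x^3
order-4 term: -120x^2
order-5 term: -48x
order-6 term: -8
the series for exp(D) f terminates at order 6
exp(D) f = -8x^6 - 48x^5 - 120x^4 - 160x^3 - 123x^2 - 54x - 11

the result is g(x) = -8x^6 - 48x^5 - 120x^4 - 160x^3 - 123x^2 - 54x - 11


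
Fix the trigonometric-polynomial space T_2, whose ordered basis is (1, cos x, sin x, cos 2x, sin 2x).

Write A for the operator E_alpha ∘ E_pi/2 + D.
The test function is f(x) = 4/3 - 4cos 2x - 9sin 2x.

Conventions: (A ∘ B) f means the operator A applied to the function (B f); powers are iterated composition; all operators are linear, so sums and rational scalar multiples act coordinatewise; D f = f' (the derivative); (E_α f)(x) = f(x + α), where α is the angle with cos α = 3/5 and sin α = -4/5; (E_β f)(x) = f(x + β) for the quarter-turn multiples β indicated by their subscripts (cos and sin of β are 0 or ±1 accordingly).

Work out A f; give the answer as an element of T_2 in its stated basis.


E_pi/2 f = 4/3 + 4cos 2x + 9sin 2x
E_alpha E_pi/2 f = 4/3 - (244/25)cos 2x + (33/25)sin 2x
D f = -18cos 2x + 8sin 2x
(E_alpha ∘ E_pi/2 + D) f = 4/3 - (694/25)cos 2x + (233/25)sin 2x

g(x) = 4/3 - (694/25)cos 2x + (233/25)sin 2x


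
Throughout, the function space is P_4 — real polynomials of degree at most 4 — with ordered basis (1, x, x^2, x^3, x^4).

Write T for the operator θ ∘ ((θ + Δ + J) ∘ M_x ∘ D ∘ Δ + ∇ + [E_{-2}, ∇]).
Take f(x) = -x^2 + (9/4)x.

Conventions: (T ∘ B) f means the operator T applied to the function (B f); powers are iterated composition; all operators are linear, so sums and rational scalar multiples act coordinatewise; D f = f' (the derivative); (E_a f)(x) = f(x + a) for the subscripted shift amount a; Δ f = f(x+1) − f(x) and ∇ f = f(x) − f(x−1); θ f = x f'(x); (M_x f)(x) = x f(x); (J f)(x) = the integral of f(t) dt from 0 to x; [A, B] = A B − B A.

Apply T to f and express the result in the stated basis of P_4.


the result is g(x) = -2x^2 - 4x

Δ f = -2x + 5/4
D Δ f = -2
M_x D Δ f = -2x
θ (M_x ∘ D) Δ f = -2x
Δ (M_x ∘ D) Δ f = -2
J (M_x ∘ D) Δ f = -x^2
(θ + Δ + J) (M_x ∘ D) Δ f = -x^2 - 2x - 2
∇ f = -2x + 13/4
∇ f = -2x + 13/4
E_{-2} ∇ f = -2x + 29/4
E_{-2} f = -x^2 + (25/4)x - 17/2
∇ E_{-2} f = -2x + 29/4
[E_{-2}, ∇] f = 0
((θ + Δ + J) ∘ M_x ∘ D ∘ Δ + ∇ + [E_{-2}, ∇]) f = -x^2 - 4x + 5/4
θ ((θ + Δ + J) ∘ M_x ∘ D ∘ Δ + ∇ + [E_{-2}, ∇]) f = -2x^2 - 4x


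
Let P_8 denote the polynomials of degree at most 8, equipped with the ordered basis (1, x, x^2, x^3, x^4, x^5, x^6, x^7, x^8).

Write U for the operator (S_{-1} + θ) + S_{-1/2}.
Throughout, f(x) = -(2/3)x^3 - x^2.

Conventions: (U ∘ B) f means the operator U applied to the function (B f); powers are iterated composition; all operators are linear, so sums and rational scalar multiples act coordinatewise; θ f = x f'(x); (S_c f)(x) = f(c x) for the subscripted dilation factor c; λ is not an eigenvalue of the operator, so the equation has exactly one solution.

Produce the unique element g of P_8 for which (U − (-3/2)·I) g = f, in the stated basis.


write g with unknown coordinates in the stated basis and equate coefficients in (U − (-3/2)·I) g = f
solving from the highest basis element down gives g = -(16/81)x^3 - (4/19)x^2
check: U g = -(10/27)x^3 - (13/19)x^2
so U g − (-3/2)·g = -(2/3)x^3 - x^2 = f ✓

the image equals g(x) = -(16/81)x^3 - (4/19)x^2


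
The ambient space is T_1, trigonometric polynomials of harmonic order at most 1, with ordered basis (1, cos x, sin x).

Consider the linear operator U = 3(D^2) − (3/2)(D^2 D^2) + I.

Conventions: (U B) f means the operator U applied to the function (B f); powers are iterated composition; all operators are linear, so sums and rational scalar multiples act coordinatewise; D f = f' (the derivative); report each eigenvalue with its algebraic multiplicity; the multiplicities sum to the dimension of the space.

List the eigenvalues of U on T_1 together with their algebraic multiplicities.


λ = -7/2 (multiplicity 2), λ = 1 (multiplicity 1)

image of 1: 1
image of cos x: -(7/2)cos x
image of sin x: -(7/2)sin x
the matrix is diagonal; its diagonal is (1, -7/2, -7/2)
for a triangular matrix the eigenvalues are the diagonal entries, with algebraic multiplicity their repetition count


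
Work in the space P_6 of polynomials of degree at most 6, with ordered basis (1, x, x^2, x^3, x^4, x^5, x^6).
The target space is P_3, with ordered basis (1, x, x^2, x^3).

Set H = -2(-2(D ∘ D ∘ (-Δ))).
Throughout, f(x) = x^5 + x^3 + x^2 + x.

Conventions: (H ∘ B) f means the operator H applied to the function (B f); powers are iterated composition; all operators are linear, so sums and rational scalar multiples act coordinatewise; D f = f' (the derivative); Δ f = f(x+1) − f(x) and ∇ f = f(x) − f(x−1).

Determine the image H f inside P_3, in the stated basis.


Δ f = 5x^4 + 10x^3 + 13x^2 + 10x + 4
(-Δ) f = -5x^4 - 10x^3 - 13x^2 - 10x - 4
D (-Δ) f = -20x^3 - 30x^2 - 26x - 10
D D (-Δ) f = -60x^2 - 60x - 26
(-2(D ∘ D ∘ (-Δ))) f = 120x^2 + 120x + 52
(-2(-2(D ∘ D ∘ (-Δ)))) f = -240x^2 - 240x - 104

the result is g(x) = -240x^2 - 240x - 104


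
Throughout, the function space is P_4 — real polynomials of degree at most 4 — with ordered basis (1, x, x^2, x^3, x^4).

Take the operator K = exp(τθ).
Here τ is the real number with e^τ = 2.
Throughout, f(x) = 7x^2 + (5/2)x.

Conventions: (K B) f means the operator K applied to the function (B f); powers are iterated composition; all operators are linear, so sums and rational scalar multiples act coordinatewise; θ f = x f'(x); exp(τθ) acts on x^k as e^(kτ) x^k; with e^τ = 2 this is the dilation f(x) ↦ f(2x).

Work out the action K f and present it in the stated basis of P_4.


the image equals g(x) = 28x^2 + 5x

exp(τθ) x^k = e^(kτ) x^k; with e^τ = 2 this sends x^k to 2^k x^k
x ↦ 2 x
x^2 ↦ 4 x^2
applying this coordinatewise to f: exp(τθ) f = 28x^2 + 5x


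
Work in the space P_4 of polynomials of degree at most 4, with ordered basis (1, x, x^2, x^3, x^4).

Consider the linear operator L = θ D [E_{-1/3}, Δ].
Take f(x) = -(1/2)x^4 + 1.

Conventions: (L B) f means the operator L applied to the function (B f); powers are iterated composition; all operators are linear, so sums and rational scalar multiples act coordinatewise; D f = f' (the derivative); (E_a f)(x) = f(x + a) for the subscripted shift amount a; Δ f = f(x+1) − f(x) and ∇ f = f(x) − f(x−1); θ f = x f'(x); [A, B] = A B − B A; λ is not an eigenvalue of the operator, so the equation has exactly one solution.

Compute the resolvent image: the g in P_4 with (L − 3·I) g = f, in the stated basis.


write g with unknown coordinates in the stated basis and equate coefficients in (L − 3·I) g = f
solving from the highest basis element down gives g = (1/6)x^4 - 1/3
check: L g = 0
so L g − 3·g = -(1/2)x^4 + 1 = f ✓

the result is g(x) = (1/6)x^4 - 1/3


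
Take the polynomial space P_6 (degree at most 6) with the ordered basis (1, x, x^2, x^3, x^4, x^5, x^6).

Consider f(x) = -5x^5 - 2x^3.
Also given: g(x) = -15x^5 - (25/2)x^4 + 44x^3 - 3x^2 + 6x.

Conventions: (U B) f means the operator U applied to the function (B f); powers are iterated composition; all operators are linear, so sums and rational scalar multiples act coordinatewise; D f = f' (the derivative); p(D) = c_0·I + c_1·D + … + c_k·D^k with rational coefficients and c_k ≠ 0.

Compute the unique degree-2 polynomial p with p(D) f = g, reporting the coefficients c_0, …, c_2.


D^0 f = -5x^5 - 2x^3
D^1 f = -25x^4 - 6x^2
D^2 f = -100x^3 - 12x
matching coefficients of g against c_0 f + c_1 Df + … from the top degree down determines the c_i
solution: c_0 = 3, c_1 = 1/2, c_2 = -1/2

p(D) = 3·I + (1/2)·D − (1/2)·D^2, i.e. c_0 = 3, c_1 = 1/2, c_2 = -1/2


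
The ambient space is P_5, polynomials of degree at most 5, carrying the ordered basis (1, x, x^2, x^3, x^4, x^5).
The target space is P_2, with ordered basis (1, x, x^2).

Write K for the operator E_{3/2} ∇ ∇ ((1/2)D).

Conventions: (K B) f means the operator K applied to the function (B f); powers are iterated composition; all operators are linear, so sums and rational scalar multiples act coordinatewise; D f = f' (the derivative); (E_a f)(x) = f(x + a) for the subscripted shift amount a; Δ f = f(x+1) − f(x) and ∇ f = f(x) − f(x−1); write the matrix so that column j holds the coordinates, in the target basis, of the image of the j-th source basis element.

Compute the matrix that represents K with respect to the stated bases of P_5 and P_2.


image of 1: 0
image of x: 0
image of x^2: 0
image of x^3: 3
image of x^4: 12x + 6
image of x^5: 30x^2 + 30x + 25/2
each image's coordinates form column j of the matrix

the matrix is [[0, 0, 0, 3, 6, 25/2]; [0, 0, 0, 0, 12, 30]; [0, 0, 0, 0, 0, 30]] (rows listed top to bottom)
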